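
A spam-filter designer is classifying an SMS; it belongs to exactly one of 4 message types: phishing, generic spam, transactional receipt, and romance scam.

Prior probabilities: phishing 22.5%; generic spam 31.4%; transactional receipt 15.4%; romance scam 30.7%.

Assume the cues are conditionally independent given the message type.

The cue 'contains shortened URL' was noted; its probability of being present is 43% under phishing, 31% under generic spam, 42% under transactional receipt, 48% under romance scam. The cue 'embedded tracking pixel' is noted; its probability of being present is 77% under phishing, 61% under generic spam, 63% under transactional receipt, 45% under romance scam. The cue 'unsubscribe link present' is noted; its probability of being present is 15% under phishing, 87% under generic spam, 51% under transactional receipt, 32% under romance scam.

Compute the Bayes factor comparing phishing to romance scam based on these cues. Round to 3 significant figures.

Joint likelihood of the cue pattern under each hypothesis:
  phishing: 0.43 × 0.77 × 0.15 = 0.049665
  romance scam: 0.48 × 0.45 × 0.32 = 0.06912
Bayes factor = 0.049665 / 0.06912 ≈ 0.719

0.719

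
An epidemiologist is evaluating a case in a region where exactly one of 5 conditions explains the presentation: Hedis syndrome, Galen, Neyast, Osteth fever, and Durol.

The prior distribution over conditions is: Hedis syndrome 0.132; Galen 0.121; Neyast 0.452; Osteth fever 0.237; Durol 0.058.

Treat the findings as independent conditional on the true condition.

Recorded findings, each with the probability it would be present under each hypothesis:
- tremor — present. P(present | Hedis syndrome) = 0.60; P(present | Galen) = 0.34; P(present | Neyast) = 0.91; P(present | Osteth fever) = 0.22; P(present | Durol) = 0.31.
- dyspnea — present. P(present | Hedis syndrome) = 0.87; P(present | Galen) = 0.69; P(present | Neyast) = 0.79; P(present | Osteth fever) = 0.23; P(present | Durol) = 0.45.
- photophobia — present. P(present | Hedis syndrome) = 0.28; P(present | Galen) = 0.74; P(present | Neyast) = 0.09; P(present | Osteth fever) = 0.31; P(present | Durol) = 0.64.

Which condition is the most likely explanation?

By Bayes' rule with conditional independence, the unnormalized weight for each hypothesis is prior × ∏ likelihoods:
  Hedis syndrome: 0.132 × 0.60 × 0.87 × 0.28 = 0.019293
  Galen: 0.121 × 0.34 × 0.69 × 0.74 = 0.021006
  Neyast: 0.452 × 0.91 × 0.79 × 0.09 = 0.029245
  Osteth fever: 0.237 × 0.22 × 0.23 × 0.31 = 0.0037176
  Durol: 0.058 × 0.31 × 0.45 × 0.64 = 0.0051782
Marginal likelihood of the evidence = 0.07844.
P(Hedis syndrome | evidence) ≈ 0.019293 / 0.07844 ≈ 0.246
P(Galen | evidence) ≈ 0.021006 / 0.07844 ≈ 0.268
P(Neyast | evidence) ≈ 0.029245 / 0.07844 ≈ 0.373
P(Osteth fever | evidence) ≈ 0.0037176 / 0.07844 ≈ 0.047
P(Durol | evidence) ≈ 0.0051782 / 0.07844 ≈ 0.066
The largest is 0.373, so Neyast is most probable.

Neyast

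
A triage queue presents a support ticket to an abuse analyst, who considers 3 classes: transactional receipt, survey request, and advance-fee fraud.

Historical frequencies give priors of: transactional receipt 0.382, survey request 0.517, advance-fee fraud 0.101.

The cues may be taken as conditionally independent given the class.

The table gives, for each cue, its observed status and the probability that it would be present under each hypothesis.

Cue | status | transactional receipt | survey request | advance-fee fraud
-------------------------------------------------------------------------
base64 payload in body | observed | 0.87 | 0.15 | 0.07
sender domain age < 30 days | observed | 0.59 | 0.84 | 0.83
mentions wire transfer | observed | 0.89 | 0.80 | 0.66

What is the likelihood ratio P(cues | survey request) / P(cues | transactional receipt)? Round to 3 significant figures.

Take the product of per-cue likelihoods under each hypothesis, then divide.
  survey request: 0.15 × 0.84 × 0.80 = 0.1008
  transactional receipt: 0.87 × 0.59 × 0.89 = 0.45684
Bayes factor = 0.1008 / 0.45684 ≈ 0.221

0.221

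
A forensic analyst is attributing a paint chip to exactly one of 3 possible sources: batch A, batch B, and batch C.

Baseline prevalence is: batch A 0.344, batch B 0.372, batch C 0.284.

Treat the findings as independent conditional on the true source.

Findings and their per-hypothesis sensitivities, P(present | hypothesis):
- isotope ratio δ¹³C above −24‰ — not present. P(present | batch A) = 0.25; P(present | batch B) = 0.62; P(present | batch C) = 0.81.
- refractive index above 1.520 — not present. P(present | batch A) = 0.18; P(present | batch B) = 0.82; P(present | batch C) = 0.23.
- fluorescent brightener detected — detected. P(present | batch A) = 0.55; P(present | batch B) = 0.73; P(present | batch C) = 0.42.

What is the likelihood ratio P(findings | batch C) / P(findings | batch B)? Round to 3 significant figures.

1.23

Take the product of per-finding likelihoods under each hypothesis (using 1 − P(present | H) for each absent finding), then divide.
  batch C: (1 − 0.81) × (1 − 0.23) × 0.42 = 0.061446
  batch B: (1 − 0.62) × (1 − 0.82) × 0.73 = 0.049932
Bayes factor = 0.061446 / 0.049932 ≈ 1.23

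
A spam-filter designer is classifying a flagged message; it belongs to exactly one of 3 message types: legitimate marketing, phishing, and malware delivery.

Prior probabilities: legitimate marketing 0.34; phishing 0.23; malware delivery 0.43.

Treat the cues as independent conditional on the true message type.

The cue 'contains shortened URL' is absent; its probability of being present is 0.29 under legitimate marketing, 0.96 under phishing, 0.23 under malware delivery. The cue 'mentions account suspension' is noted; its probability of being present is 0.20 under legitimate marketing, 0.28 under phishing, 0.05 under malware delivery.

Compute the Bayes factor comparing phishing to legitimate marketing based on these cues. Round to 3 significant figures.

Joint likelihood of the cue pattern under each hypothesis (using 1 − P(present | H) for each absent cue):
  phishing: (1 − 0.96) × 0.28 = 0.0112
  legitimate marketing: (1 − 0.29) × 0.20 = 0.142
Bayes factor = 0.0112 / 0.142 ≈ 0.0789

0.0789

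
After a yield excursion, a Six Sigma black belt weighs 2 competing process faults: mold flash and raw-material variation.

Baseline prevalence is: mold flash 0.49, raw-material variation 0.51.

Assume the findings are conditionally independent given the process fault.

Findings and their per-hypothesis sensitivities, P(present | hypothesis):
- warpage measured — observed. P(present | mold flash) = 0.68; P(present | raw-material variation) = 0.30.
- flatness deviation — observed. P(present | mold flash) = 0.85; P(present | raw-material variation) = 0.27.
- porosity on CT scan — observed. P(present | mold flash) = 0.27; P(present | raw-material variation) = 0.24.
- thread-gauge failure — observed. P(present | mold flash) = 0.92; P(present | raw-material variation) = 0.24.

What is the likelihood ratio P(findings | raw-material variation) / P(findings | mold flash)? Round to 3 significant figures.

Joint likelihood of the evidence pattern under each hypothesis:
  raw-material variation: 0.30 × 0.27 × 0.24 × 0.24 = 0.0046656
  mold flash: 0.68 × 0.85 × 0.27 × 0.92 = 0.14358
Bayes factor = 0.0046656 / 0.14358 ≈ 0.0325

0.0325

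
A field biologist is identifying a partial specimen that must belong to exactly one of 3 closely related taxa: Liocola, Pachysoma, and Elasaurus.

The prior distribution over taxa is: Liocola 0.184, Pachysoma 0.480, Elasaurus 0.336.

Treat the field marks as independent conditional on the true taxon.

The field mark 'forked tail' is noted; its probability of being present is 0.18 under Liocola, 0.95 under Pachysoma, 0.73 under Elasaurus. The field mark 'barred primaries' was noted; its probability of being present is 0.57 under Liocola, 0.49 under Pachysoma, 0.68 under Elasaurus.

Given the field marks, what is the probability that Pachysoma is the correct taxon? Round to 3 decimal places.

For each hypothesis, the unnormalized posterior weight is prior × product of the field mark likelihoods:
  Liocola: 0.184 × 0.18 × 0.57 = 0.018878
  Pachysoma: 0.480 × 0.95 × 0.49 = 0.22344
  Elasaurus: 0.336 × 0.73 × 0.68 = 0.16679
The unnormalized weights sum to 0.40911.
P(Pachysoma | evidence) = 0.22344 / 0.40911 ≈ 0.546.

0.546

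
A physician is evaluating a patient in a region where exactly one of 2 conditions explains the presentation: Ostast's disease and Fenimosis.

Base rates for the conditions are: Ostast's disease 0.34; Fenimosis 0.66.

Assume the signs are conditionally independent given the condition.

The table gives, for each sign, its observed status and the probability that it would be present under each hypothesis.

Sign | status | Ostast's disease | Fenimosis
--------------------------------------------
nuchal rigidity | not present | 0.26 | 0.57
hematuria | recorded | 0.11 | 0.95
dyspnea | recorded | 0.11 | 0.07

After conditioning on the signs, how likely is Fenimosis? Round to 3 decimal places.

0.861

By Bayes' rule with conditional independence, the unnormalized weight for each hypothesis is prior × ∏ likelihoods (using 1 − P(present | H) for each absent sign):
  Ostast's disease: 0.34 × (1 − 0.26) × 0.11 × 0.11 = 0.0030444
  Fenimosis: 0.66 × (1 − 0.57) × 0.95 × 0.07 = 0.018873
Normalizing constant Z = 0.0030444 + 0.018873 = 0.021917.
P(Fenimosis | evidence) = 0.018873 / 0.021917 ≈ 0.861.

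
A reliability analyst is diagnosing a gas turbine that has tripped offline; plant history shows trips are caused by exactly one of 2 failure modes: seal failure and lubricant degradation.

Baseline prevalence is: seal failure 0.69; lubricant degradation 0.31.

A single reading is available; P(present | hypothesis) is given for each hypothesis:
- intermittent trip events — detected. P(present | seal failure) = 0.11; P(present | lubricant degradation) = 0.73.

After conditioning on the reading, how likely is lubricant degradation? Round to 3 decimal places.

0.749

By Bayes' rule, the unnormalized weight for each hypothesis is prior × likelihood:
  seal failure: 0.69 × 0.11 = 0.0759
  lubricant degradation: 0.31 × 0.73 = 0.2263
Normalizing constant Z = 0.0759 + 0.2263 = 0.3022.
P(lubricant degradation | evidence) = 0.2263 / 0.3022 ≈ 0.749.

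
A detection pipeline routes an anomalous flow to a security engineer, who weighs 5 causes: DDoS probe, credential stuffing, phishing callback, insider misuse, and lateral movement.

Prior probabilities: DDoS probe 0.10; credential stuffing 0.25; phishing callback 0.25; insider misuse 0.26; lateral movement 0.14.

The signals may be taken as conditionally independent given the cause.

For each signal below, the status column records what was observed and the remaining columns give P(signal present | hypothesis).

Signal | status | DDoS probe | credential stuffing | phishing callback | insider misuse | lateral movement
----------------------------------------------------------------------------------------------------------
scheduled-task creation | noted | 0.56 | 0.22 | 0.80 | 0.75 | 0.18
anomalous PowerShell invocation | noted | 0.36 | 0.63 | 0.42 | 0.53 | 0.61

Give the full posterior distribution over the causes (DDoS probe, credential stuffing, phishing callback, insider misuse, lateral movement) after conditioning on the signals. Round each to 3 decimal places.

By Bayes' rule with conditional independence, the unnormalized weight for each hypothesis is prior × ∏ likelihoods:
  DDoS probe: 0.10 × 0.56 × 0.36 = 0.02016
  credential stuffing: 0.25 × 0.22 × 0.63 = 0.03465
  phishing callback: 0.25 × 0.80 × 0.42 = 0.084
  insider misuse: 0.26 × 0.75 × 0.53 = 0.10335
  lateral movement: 0.14 × 0.18 × 0.61 = 0.015372
The unnormalized weights sum to 0.25753.
P(DDoS probe | evidence) = 0.02016 / 0.25753 ≈ 0.078
P(credential stuffing | evidence) = 0.03465 / 0.25753 ≈ 0.135
P(phishing callback | evidence) = 0.084 / 0.25753 ≈ 0.326
P(insider misuse | evidence) = 0.10335 / 0.25753 ≈ 0.401
P(lateral movement | evidence) = 0.015372 / 0.25753 ≈ 0.060

0.078, 0.135, 0.326, 0.401, 0.060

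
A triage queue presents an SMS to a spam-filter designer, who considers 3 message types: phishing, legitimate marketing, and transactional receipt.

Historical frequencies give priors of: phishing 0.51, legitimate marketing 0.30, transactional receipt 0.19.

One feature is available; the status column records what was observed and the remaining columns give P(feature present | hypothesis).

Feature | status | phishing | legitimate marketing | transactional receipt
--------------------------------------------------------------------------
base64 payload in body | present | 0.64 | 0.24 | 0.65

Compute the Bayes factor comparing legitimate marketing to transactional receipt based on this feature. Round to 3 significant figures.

Likelihood of this feature under each hypothesis:
  legitimate marketing: 0.24
  transactional receipt: 0.65
Bayes factor = 0.24 / 0.65 ≈ 0.369

0.369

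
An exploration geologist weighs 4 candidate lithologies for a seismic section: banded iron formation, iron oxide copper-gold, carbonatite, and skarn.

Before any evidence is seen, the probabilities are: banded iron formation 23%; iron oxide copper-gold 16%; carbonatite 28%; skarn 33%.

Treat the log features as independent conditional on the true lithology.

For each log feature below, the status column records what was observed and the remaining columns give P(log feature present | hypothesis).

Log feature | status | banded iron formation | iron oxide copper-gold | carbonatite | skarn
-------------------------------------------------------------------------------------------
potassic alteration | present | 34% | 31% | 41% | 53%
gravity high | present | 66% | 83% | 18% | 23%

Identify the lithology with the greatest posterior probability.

Multiply each prior by the joint likelihood of the log feature pattern:
  banded iron formation: 0.23 × 0.34 × 0.66 = 0.051612
  iron oxide copper-gold: 0.16 × 0.31 × 0.83 = 0.041168
  carbonatite: 0.28 × 0.41 × 0.18 = 0.020664
  skarn: 0.33 × 0.53 × 0.23 = 0.040227
The unnormalized weights sum to 0.15367.
P(banded iron formation | evidence) ≈ 0.051612 / 0.15367 ≈ 0.336
P(iron oxide copper-gold | evidence) ≈ 0.041168 / 0.15367 ≈ 0.268
P(carbonatite | evidence) ≈ 0.020664 / 0.15367 ≈ 0.134
P(skarn | evidence) ≈ 0.040227 / 0.15367 ≈ 0.262
The largest is 0.336, so banded iron formation is most probable.

banded iron formation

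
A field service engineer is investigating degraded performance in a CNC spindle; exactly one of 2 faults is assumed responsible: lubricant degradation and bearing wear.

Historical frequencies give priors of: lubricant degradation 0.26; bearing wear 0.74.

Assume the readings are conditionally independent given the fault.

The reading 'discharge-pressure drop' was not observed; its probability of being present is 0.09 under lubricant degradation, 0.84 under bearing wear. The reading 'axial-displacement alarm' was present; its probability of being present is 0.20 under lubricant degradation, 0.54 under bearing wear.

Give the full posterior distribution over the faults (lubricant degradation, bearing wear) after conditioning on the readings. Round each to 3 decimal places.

0.425, 0.575

For each hypothesis, the unnormalized posterior weight is prior × product of the reading likelihoods (using 1 − P(present | H) for each absent reading):
  lubricant degradation: 0.26 × (1 − 0.09) × 0.20 = 0.04732
  bearing wear: 0.74 × (1 − 0.84) × 0.54 = 0.063936
Normalizing constant Z = 0.04732 + 0.063936 = 0.11126.
P(lubricant degradation | evidence) = 0.04732 / 0.11126 ≈ 0.425
P(bearing wear | evidence) = 0.063936 / 0.11126 ≈ 0.575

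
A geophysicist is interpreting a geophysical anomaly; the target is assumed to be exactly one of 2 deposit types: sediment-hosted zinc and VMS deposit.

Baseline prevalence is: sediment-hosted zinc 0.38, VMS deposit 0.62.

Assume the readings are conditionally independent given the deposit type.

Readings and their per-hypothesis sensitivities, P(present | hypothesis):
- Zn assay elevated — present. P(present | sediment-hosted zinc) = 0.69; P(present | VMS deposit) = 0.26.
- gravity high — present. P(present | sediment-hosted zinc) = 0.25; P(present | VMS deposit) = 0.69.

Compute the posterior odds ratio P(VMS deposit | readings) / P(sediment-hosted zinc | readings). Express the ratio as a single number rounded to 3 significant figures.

Posterior odds equal prior odds times the likelihood ratio; only the two competing hypotheses matter.
  VMS deposit: 0.62 × 0.26 × 0.69 = 0.11123
  sediment-hosted zinc: 0.38 × 0.69 × 0.25 = 0.06555
Posterior odds = 0.11123 / 0.06555 ≈ 1.70.

1.70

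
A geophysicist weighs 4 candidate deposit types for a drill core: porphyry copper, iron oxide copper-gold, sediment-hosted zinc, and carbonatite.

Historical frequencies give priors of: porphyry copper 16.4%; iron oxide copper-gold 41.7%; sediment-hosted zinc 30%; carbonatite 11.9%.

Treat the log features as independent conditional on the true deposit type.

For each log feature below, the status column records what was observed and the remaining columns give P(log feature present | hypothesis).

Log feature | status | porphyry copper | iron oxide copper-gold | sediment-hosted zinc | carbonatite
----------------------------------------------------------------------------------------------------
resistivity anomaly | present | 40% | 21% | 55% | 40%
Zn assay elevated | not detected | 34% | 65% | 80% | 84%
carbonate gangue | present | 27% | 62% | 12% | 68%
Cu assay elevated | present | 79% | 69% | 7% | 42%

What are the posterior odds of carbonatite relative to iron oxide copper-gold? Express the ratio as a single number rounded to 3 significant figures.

0.166

Unnormalized posterior weight (prior times the log feature likelihoods) for each of the two hypotheses (using 1 − P(present | H) for each absent log feature):
  carbonatite: 0.119 × 0.40 × (1 − 0.84) × 0.68 × 0.42 = 0.0021751
  iron oxide copper-gold: 0.417 × 0.21 × (1 − 0.65) × 0.62 × 0.69 = 0.013112
Posterior odds = 0.0021751 / 0.013112 ≈ 0.166.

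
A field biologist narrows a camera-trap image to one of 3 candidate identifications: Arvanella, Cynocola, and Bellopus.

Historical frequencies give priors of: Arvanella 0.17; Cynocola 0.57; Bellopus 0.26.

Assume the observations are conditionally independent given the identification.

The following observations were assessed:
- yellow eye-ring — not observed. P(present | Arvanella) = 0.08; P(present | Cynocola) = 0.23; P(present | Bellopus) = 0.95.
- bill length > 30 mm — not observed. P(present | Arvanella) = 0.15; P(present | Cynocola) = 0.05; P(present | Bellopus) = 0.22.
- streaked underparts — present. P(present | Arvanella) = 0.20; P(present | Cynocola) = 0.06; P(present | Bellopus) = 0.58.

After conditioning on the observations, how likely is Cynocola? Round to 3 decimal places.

0.435

For each hypothesis, the unnormalized posterior weight is prior × product of the observation likelihoods (using 1 − P(present | H) for each absent observation):
  Arvanella: 0.17 × (1 − 0.08) × (1 − 0.15) × 0.20 = 0.026588
  Cynocola: 0.57 × (1 − 0.23) × (1 − 0.05) × 0.06 = 0.025017
  Bellopus: 0.26 × (1 − 0.95) × (1 − 0.22) × 0.58 = 0.0058812
The unnormalized weights sum to 0.057487.
P(Cynocola | evidence) = 0.025017 / 0.057487 ≈ 0.435.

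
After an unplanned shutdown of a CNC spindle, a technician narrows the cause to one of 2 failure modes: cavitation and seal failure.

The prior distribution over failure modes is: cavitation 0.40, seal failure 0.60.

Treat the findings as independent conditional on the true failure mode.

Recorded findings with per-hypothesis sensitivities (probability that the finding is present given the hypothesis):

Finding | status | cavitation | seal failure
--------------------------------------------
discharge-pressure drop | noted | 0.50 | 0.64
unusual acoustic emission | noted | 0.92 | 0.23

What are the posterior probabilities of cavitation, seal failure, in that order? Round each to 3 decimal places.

For each hypothesis, the unnormalized posterior weight is prior × product of the finding likelihoods:
  cavitation: 0.40 × 0.50 × 0.92 = 0.184
  seal failure: 0.60 × 0.64 × 0.23 = 0.08832
Normalizing constant Z = 0.184 + 0.08832 = 0.27232.
P(cavitation | evidence) = 0.184 / 0.27232 ≈ 0.676
P(seal failure | evidence) = 0.08832 / 0.27232 ≈ 0.324

0.676, 0.324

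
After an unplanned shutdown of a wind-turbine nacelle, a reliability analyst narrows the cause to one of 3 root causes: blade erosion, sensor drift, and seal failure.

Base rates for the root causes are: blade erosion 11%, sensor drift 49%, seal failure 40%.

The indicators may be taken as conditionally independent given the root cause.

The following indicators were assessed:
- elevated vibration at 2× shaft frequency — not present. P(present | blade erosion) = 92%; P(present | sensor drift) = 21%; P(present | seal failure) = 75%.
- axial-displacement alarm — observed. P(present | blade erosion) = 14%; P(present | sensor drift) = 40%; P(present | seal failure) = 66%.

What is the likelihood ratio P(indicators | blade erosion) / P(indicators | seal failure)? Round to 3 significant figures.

0.0679

Take the product of per-indicator likelihoods under each hypothesis (using 1 − P(present | H) for each absent indicator), then divide.
  blade erosion: (1 − 0.92) × 0.14 = 0.0112
  seal failure: (1 − 0.75) × 0.66 = 0.165
Bayes factor = 0.0112 / 0.165 ≈ 0.0679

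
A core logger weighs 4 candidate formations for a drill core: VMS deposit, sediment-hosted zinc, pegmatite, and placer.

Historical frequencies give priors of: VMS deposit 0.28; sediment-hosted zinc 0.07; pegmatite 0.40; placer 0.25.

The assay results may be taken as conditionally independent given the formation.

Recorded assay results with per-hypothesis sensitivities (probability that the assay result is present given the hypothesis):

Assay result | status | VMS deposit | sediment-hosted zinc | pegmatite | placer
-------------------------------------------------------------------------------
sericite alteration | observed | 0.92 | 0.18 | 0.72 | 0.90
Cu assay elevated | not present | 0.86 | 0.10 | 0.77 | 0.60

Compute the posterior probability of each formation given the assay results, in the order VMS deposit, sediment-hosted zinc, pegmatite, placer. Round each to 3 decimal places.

0.177, 0.056, 0.325, 0.442

By Bayes' rule with conditional independence, the unnormalized weight for each hypothesis is prior × ∏ likelihoods (using 1 − P(present | H) for each absent assay result):
  VMS deposit: 0.28 × 0.92 × (1 − 0.86) = 0.036064
  sediment-hosted zinc: 0.07 × 0.18 × (1 − 0.10) = 0.01134
  pegmatite: 0.40 × 0.72 × (1 − 0.77) = 0.06624
  placer: 0.25 × 0.90 × (1 − 0.60) = 0.09
The unnormalized weights sum to 0.20364.
P(VMS deposit | evidence) = 0.036064 / 0.20364 ≈ 0.177
P(sediment-hosted zinc | evidence) = 0.01134 / 0.20364 ≈ 0.056
P(pegmatite | evidence) = 0.06624 / 0.20364 ≈ 0.325
P(placer | evidence) = 0.09 / 0.20364 ≈ 0.442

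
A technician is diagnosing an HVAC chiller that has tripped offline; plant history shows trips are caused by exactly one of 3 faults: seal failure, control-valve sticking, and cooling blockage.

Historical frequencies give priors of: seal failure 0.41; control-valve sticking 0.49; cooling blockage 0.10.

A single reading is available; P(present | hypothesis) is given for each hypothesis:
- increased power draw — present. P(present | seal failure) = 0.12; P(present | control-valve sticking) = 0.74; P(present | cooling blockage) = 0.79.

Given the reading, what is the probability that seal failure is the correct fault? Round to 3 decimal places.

0.100

Multiply each prior by the likelihood of the reading:
  seal failure: 0.41 × 0.12 = 0.0492
  control-valve sticking: 0.49 × 0.74 = 0.3626
  cooling blockage: 0.10 × 0.79 = 0.079
Normalizing constant Z = 0.0492 + 0.3626 + 0.079 = 0.4908.
P(seal failure | evidence) = 0.0492 / 0.4908 ≈ 0.100.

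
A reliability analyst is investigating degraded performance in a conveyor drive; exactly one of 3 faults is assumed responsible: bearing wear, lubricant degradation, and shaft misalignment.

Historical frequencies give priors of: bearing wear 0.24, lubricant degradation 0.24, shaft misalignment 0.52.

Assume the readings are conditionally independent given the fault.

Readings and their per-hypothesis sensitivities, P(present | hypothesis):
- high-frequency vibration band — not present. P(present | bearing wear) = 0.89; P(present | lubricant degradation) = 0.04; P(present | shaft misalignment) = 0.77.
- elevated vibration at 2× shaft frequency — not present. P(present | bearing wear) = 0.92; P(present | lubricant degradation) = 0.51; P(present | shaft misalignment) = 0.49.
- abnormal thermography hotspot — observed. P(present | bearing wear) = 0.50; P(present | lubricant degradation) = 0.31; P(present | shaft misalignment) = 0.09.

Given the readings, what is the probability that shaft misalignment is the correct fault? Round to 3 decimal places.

0.132

Multiply each prior by the joint likelihood of the reading pattern (using 1 − P(present | H) for each absent reading):
  bearing wear: 0.24 × (1 − 0.89) × (1 − 0.92) × 0.50 = 0.001056
  lubricant degradation: 0.24 × (1 − 0.04) × (1 − 0.51) × 0.31 = 0.034998
  shaft misalignment: 0.52 × (1 − 0.77) × (1 − 0.49) × 0.09 = 0.0054896
Marginal likelihood of the evidence = 0.041543.
P(shaft misalignment | evidence) = 0.0054896 / 0.041543 ≈ 0.132.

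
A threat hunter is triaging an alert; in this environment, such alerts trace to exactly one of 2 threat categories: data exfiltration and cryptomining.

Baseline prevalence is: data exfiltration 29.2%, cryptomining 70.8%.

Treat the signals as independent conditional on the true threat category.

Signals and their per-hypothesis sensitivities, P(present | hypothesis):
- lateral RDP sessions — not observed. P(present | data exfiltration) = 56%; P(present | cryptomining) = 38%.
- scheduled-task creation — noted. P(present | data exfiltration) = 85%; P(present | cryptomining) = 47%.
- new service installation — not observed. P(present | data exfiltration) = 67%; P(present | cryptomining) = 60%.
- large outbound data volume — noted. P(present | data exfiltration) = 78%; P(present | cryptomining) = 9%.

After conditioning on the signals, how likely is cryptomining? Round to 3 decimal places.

0.209

By Bayes' rule with conditional independence, the unnormalized weight for each hypothesis is prior × ∏ likelihoods (using 1 − P(present | H) for each absent signal):
  data exfiltration: 0.292 × (1 − 0.56) × 0.85 × (1 − 0.67) × 0.78 = 0.02811
  cryptomining: 0.708 × (1 − 0.38) × 0.47 × (1 − 0.60) × 0.09 = 0.0074272
Normalizing constant Z = 0.02811 + 0.0074272 = 0.035537.
P(cryptomining | evidence) = 0.0074272 / 0.035537 ≈ 0.209.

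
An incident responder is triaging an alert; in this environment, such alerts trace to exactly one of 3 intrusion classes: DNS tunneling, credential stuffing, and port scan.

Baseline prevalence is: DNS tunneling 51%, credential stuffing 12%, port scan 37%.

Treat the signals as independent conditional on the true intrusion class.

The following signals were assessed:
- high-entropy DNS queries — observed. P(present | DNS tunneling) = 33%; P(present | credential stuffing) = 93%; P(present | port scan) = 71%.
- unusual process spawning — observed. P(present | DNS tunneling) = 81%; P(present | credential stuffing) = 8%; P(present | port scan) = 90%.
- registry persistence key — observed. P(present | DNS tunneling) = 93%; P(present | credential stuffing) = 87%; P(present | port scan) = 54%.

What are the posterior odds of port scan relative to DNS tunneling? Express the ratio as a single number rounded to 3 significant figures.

The normalizing constant cancels in an odds ratio, so compute prior × likelihood for the two hypotheses only:
  port scan: 0.37 × 0.71 × 0.90 × 0.54 = 0.12767
  DNS tunneling: 0.51 × 0.33 × 0.81 × 0.93 = 0.12678
Odds(port scan : DNS tunneling) = 0.12767 / 0.12678 ≈ 1.01.

1.01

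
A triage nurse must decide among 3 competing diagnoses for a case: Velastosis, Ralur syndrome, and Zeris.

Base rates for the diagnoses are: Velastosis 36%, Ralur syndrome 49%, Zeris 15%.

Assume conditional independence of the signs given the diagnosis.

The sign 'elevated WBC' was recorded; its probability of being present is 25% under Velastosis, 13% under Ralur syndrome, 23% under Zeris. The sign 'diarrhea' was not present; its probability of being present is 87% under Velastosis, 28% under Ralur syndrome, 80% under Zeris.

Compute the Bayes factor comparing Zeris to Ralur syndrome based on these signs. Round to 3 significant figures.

Take the product of per-sign likelihoods under each hypothesis (using 1 − P(present | H) for each absent sign), then divide.
  Zeris: 0.23 × (1 − 0.80) = 0.046
  Ralur syndrome: 0.13 × (1 − 0.28) = 0.0936
Bayes factor = 0.046 / 0.0936 ≈ 0.491

0.491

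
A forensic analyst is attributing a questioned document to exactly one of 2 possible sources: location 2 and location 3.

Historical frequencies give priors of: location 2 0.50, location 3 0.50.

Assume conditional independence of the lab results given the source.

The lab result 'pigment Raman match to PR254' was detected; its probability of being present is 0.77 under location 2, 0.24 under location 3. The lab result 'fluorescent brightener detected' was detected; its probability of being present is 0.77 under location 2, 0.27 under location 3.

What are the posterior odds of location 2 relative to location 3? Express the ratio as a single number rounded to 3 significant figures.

Unnormalized posterior weight (prior times the lab result likelihoods) for each of the two hypotheses:
  location 2: 0.50 × 0.77 × 0.77 = 0.29645
  location 3: 0.50 × 0.24 × 0.27 = 0.0324
Posterior odds = 0.29645 / 0.0324 ≈ 9.15.

9.15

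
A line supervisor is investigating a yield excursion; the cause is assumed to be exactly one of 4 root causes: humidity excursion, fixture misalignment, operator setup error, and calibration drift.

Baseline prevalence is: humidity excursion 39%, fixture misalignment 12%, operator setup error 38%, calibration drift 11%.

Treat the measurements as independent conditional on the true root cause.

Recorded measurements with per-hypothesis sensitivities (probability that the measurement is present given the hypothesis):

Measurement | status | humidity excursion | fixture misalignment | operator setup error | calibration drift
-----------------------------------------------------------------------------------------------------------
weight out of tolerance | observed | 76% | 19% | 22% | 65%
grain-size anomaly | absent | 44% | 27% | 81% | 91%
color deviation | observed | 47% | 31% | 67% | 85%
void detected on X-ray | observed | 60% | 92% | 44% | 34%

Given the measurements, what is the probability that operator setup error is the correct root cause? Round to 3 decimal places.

By Bayes' rule with conditional independence, the unnormalized weight for each hypothesis is prior × ∏ likelihoods (using 1 − P(present | H) for each absent measurement):
  humidity excursion: 0.39 × 0.76 × (1 − 0.44) × 0.47 × 0.60 = 0.046807
  fixture misalignment: 0.12 × 0.19 × (1 − 0.27) × 0.31 × 0.92 = 0.0047469
  operator setup error: 0.38 × 0.22 × (1 − 0.81) × 0.67 × 0.44 = 0.0046826
  calibration drift: 0.11 × 0.65 × (1 − 0.91) × 0.85 × 0.34 = 0.0018597
The unnormalized weights sum to 0.058097.
P(operator setup error | evidence) = 0.0046826 / 0.058097 ≈ 0.081.

0.081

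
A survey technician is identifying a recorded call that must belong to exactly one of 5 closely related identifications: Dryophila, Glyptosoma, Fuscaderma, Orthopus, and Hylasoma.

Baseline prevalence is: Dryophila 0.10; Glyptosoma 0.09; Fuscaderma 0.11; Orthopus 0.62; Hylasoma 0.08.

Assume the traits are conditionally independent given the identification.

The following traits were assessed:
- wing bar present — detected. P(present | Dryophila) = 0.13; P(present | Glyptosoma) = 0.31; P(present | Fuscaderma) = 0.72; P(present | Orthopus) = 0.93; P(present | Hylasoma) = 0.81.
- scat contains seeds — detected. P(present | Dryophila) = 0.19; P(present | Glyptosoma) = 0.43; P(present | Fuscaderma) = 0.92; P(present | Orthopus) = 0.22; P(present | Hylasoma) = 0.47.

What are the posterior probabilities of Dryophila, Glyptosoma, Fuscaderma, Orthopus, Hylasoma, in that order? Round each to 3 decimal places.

By Bayes' rule with conditional independence, the unnormalized weight for each hypothesis is prior × ∏ likelihoods:
  Dryophila: 0.10 × 0.13 × 0.19 = 0.00247
  Glyptosoma: 0.09 × 0.31 × 0.43 = 0.011997
  Fuscaderma: 0.11 × 0.72 × 0.92 = 0.072864
  Orthopus: 0.62 × 0.93 × 0.22 = 0.12685
  Hylasoma: 0.08 × 0.81 × 0.47 = 0.030456
Marginal likelihood of the evidence = 0.24464.
P(Dryophila | evidence) = 0.00247 / 0.24464 ≈ 0.010
P(Glyptosoma | evidence) = 0.011997 / 0.24464 ≈ 0.049
P(Fuscaderma | evidence) = 0.072864 / 0.24464 ≈ 0.298
P(Orthopus | evidence) = 0.12685 / 0.24464 ≈ 0.519
P(Hylasoma | evidence) = 0.030456 / 0.24464 ≈ 0.124

0.010, 0.049, 0.298, 0.519, 0.124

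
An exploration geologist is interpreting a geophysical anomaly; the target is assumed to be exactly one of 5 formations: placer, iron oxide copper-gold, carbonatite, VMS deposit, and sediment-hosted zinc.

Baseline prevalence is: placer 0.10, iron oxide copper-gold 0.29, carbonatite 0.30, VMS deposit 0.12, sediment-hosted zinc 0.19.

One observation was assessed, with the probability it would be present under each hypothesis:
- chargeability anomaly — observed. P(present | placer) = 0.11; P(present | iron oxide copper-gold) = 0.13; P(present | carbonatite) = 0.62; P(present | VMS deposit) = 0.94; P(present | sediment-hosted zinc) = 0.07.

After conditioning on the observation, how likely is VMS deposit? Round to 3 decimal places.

0.313

Multiply each prior by the likelihood of the observation:
  placer: 0.10 × 0.11 = 0.011
  iron oxide copper-gold: 0.29 × 0.13 = 0.0377
  carbonatite: 0.30 × 0.62 = 0.186
  VMS deposit: 0.12 × 0.94 = 0.1128
  sediment-hosted zinc: 0.19 × 0.07 = 0.0133
The unnormalized weights sum to 0.3608.
P(VMS deposit | evidence) = 0.1128 / 0.3608 ≈ 0.313.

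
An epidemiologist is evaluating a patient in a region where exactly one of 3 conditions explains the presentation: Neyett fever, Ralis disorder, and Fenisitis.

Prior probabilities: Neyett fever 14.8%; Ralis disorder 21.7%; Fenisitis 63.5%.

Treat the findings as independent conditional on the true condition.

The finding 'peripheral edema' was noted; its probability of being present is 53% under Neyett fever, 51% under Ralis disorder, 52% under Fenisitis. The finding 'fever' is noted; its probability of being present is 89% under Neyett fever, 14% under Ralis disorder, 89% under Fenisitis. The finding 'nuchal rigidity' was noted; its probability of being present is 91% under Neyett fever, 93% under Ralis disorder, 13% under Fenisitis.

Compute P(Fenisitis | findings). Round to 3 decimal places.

For each hypothesis, the unnormalized posterior weight is prior × product of the finding likelihoods:
  Neyett fever: 0.148 × 0.53 × 0.89 × 0.91 = 0.063529
  Ralis disorder: 0.217 × 0.51 × 0.14 × 0.93 = 0.014409
  Fenisitis: 0.635 × 0.52 × 0.89 × 0.13 = 0.038204
Normalizing constant Z = 0.063529 + 0.014409 + 0.038204 = 0.11614.
P(Fenisitis | evidence) = 0.038204 / 0.11614 ≈ 0.329.

0.329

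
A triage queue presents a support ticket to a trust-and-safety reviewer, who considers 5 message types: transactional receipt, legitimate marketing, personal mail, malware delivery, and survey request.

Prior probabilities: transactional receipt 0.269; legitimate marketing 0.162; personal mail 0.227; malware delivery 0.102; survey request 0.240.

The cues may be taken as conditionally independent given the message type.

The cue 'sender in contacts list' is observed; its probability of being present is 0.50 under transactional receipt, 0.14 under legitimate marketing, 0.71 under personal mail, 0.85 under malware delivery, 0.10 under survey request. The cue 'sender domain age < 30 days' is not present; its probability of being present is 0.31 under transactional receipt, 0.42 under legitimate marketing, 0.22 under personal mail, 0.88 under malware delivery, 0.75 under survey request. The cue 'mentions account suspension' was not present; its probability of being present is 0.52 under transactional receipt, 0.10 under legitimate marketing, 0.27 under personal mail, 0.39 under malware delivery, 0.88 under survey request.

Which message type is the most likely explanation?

By Bayes' rule with conditional independence, the unnormalized weight for each hypothesis is prior × ∏ likelihoods (using 1 − P(present | H) for each absent cue):
  transactional receipt: 0.269 × 0.50 × (1 − 0.31) × (1 − 0.52) = 0.044546
  legitimate marketing: 0.162 × 0.14 × (1 − 0.42) × (1 − 0.10) = 0.011839
  personal mail: 0.227 × 0.71 × (1 − 0.22) × (1 − 0.27) = 0.09177
  malware delivery: 0.102 × 0.85 × (1 − 0.88) × (1 − 0.39) = 0.0063464
  survey request: 0.240 × 0.10 × (1 − 0.75) × (1 − 0.88) = 0.00072
The unnormalized weights sum to 0.15522.
P(transactional receipt | evidence) ≈ 0.044546 / 0.15522 ≈ 0.287
P(legitimate marketing | evidence) ≈ 0.011839 / 0.15522 ≈ 0.076
P(personal mail | evidence) ≈ 0.09177 / 0.15522 ≈ 0.591
P(malware delivery | evidence) ≈ 0.0063464 / 0.15522 ≈ 0.041
P(survey request | evidence) ≈ 0.00072 / 0.15522 ≈ 0.005
The largest is 0.591, so personal mail is most probable.

personal mail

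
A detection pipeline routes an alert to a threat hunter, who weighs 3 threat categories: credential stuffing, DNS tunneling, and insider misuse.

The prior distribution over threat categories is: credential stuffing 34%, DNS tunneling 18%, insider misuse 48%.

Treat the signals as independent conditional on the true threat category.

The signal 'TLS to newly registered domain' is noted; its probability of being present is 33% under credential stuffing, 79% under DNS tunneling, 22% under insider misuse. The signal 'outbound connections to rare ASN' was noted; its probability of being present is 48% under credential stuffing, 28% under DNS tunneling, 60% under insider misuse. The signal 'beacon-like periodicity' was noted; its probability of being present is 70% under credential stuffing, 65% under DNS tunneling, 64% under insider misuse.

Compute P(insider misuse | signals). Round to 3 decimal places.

For each hypothesis, the unnormalized posterior weight is prior × product of the signal likelihoods:
  credential stuffing: 0.34 × 0.33 × 0.48 × 0.70 = 0.037699
  DNS tunneling: 0.18 × 0.79 × 0.28 × 0.65 = 0.02588
  insider misuse: 0.48 × 0.22 × 0.60 × 0.64 = 0.04055
Marginal likelihood of the evidence = 0.10413.
P(insider misuse | evidence) = 0.04055 / 0.10413 ≈ 0.389.

0.389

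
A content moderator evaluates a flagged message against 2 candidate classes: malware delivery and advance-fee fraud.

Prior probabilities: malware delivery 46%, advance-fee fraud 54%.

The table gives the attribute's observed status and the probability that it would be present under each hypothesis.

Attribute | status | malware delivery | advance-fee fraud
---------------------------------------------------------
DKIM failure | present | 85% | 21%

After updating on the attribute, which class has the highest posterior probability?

By Bayes' rule, the unnormalized weight for each hypothesis is prior × likelihood:
  malware delivery: 0.46 × 0.85 = 0.391
  advance-fee fraud: 0.54 × 0.21 = 0.1134
Marginal likelihood of the evidence = 0.5044.
P(malware delivery | evidence) ≈ 0.391 / 0.5044 ≈ 0.775
P(advance-fee fraud | evidence) ≈ 0.1134 / 0.5044 ≈ 0.225
The largest is 0.775, so malware delivery is most probable.

malware delivery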